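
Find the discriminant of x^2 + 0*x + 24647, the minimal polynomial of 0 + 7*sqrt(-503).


The element 0 + 7*sqrt(-503) has minimal polynomial:
x^2 + 0*x + 24647
Discriminant = (0)^2 - 4*(24647)
= 0 - 98588
= -98588

-98588


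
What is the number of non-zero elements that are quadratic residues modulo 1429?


For prime p, the number of non-zero quadratic residues is (p-1)/2.
= (1429-1)/2
= 714

714


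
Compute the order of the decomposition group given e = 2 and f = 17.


|D_P| = e * f
= 2 * 17
= 34

34


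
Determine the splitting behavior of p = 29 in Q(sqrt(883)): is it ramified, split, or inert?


K = Q(sqrt(883)). Since d mod 4 = 3, disc(K) = 3532.
Check p | disc: 3532 mod 29 = 23.
p does not divide disc. Compute Legendre symbol (d/p):
13^((29-1)/2) mod 29 = 1
(d/p) = 1, so p splits: (p) = P*P' with e=1, f=1, g=2.
Therefore p is split.

split


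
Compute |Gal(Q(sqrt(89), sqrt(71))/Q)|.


The 2 square roots of distinct primes are multiplicatively independent over Q,
so [K:Q] = 2^2 and Gal(K/Q) is isomorphic to (Z/2Z)^2.
|Gal| = 2^2 = 4

4


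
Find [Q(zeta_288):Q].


The degree equals Euler's totient phi(288).
288 = 2^5 * 3^2
phi(288) = 96

96


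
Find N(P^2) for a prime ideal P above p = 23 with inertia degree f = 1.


N(P^a) = p^(a*f)
= 23^(2*1)
= 23^2
= 529

529


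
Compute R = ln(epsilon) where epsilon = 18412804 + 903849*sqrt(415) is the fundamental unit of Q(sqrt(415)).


epsilon = 18412804 + 903849*sqrt(415)
= 3.6826e+07
R = ln(3.6826e+07)
= 17.4217

17.4217


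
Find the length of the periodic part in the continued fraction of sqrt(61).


Run the CF algorithm for sqrt(61).
a_0 = floor(sqrt(61)) = 7; set m_0=0, q_0=1.
Recurrence: m' = q*a - m,  q' = (d - m'^2)/q,  a' = floor((a_0 + m')/q').
  step 1: m=7, q=12, a=1
  step 2: m=5, q=3, a=4
  step 3: m=7, q=4, a=3
  step 4: m=5, q=9, a=1
  step 5: m=4, q=5, a=2
  step 6: m=6, q=5, a=2
  step 7: m=4, q=9, a=1
  step 8: m=5, q=4, a=3
  step 9: m=7, q=3, a=4
  step 10: m=5, q=12, a=1
  step 11: m=7, q=1, a=14
a_11 = 2*a_0 = 14, so the period closes here.
sqrt(61) = [7; 1, 4, 3, 1, 2, 2, 1, 3, 4, 1, 14]
Period length = 11

11


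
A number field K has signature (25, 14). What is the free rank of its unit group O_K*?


By Dirichlet's unit theorem:
rank = r1 + r2 - 1
= 25 + 14 - 1
= 38

38


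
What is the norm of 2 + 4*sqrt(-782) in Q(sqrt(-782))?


N(a + b*sqrt(d)) = a^2 - d*b^2
= (2)^2 - (-782)*(4)^2
= 4 + 12512
= 12516

12516


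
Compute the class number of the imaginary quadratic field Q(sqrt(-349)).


K = Q(sqrt(-349)). d mod 4 = 3, so D = disc(K) = 4d = -1396
h(K) equals the number of primitive reduced positive-definite forms (a, b, c) = a*x^2 + b*x*y + c*y^2 with b^2 - 4ac = D,
where reduced means |b| <= a <= c, with b >= 0 whenever |b| = a or a = c, and primitive means gcd(a, b, c) = 1.
Reduced forces 3a^2 <= |D| = 1396, so 1 <= a <= 21; b must have the parity of D, and c = (b^2 - D)/(4a) must be an integer >= a.
Enumerate a = 1..21, b in [-a, a]:
  a=1: (1, 0, 349)  [1]
  a=2: (2, 2, 175)  [1]
  a=3..4: none
  a=5: (5, -2, 70), (5, 2, 70)  [2]
  a=6: none
  a=7: (7, -2, 50), (7, 2, 50)  [2]
  a=8..9: none
  a=10: (10, -2, 35), (10, 2, 35)  [2]
  a=11: (11, -10, 34), (11, 10, 34)  [2]
  a=12..13: none
  a=14: (14, -2, 25), (14, 2, 25)  [2]
  a=15..16: none
  a=17: (17, -10, 22), (17, 10, 22)  [2]
  a=18..21: none
Total reduced forms: 1 + 1 + 2 + 2 + 2 + 2 + 2 + 2 = 14
h = 14

14


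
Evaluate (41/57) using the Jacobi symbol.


Compute (41/57) via quadratic reciprocity:
  reciprocity: (41/57) -> +(57/41)
  reduce: (16/41)
  pull out 2: (2/41) = +1  (since 41 mod 8 = 1)
  pull out 2: (2/41) = +1  (since 41 mod 8 = 1)
  pull out 2: (2/41) = +1  (since 41 mod 8 = 1)
  pull out 2: (2/41) = +1  (since 41 mod 8 = 1)
  (1/41) = 1
Product of signs = 1

1


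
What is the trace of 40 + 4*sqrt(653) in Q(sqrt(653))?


Tr(a + b*sqrt(d)) = (a + b*sqrt(d)) + (a - b*sqrt(d)) = 2a
= 2 * (40)
= 80

80


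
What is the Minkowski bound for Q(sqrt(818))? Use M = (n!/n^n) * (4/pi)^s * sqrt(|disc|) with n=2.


d = 818, d mod 4 = 2, so disc(K) = 4d = 3272; |disc(K)| = 3272
Real quadratic field, so n = 2, s = r2 = 0, r1 = 2
M = (n!/n^n) * (4/pi)^s * sqrt(|disc(K)|) = (2!/2^2) * (4/pi)^0 * sqrt(3272)
= 0.5 * 1.000000 * 57.201399
= 28.6007

28.6007


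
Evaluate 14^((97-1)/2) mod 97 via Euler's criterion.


p = 97 is prime and the exponent is (p-1)/2 = 48, so by Euler's criterion 14^48 = (14/97) = +1 or -1 mod 97.
Compute by square-and-multiply:
  48 = 32 + 16 (binary 110000)
  Repeated squaring mod 97: 14^1 = 14, 14^2 = 2, 14^4 = 4, 14^8 = 16, 14^16 = 62, 14^32 = 61
  14^48 = 14^32 * 14^16 = 61 * 62 mod 97
    61 * 62 = 3782 = 96 mod 97
  14^48 = 96 mod 97
Result 96 = p - 1 = -1 mod 97: 14 is a quadratic non-residue mod 97. As a residue in [0, p-1] the value is 96.
14^48 mod 97 = 96

96


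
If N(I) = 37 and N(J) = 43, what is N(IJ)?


N(IJ) = N(I) * N(J)
= 37 * 43
= 1591

1591


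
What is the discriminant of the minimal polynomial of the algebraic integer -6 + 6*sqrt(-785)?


The element -6 + 6*sqrt(-785) has minimal polynomial:
x^2 + 12*x + 28296
Discriminant = (12)^2 - 4*(28296)
= 144 - 113184
= -113040

-113040


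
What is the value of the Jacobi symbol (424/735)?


Compute (424/735) via quadratic reciprocity:
  pull out 2: (2/735) = +1  (since 735 mod 8 = 7)
  pull out 2: (2/735) = +1  (since 735 mod 8 = 7)
  pull out 2: (2/735) = +1  (since 735 mod 8 = 7)
  reciprocity: (53/735) -> +(735/53)
  reduce: (46/53)
  pull out 2: (2/53) = -1  (since 53 mod 8 = 5)
  reciprocity: (23/53) -> +(53/23)
  reduce: (7/23)
  reciprocity: (7/23) -> -(23/7)
  reduce: (2/7)
  pull out 2: (2/7) = +1  (since 7 mod 8 = 7)
  (1/7) = 1
Product of signs = 1

1


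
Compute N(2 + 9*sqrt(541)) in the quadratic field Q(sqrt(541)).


N(a + b*sqrt(d)) = a^2 - d*b^2
= (2)^2 - (541)*(9)^2
= 4 - 43821
= -43817

-43817


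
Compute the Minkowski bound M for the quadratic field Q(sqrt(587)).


d = 587, d mod 4 = 3, so disc(K) = 4d = 2348; |disc(K)| = 2348
Real quadratic field, so n = 2, s = r2 = 0, r1 = 2
M = (n!/n^n) * (4/pi)^s * sqrt(|disc(K)|) = (2!/2^2) * (4/pi)^0 * sqrt(2348)
= 0.5 * 1.000000 * 48.456166
= 24.2281

24.2281


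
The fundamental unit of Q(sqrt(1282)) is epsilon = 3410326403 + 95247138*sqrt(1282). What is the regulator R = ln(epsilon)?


epsilon = 3410326403 + 95247138*sqrt(1282)
= 6.8207e+09
R = ln(6.8207e+09)
= 22.6432

22.6432


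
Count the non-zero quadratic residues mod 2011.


For prime p, the number of non-zero quadratic residues is (p-1)/2.
= (2011-1)/2
= 1005

1005


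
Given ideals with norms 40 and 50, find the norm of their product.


N(IJ) = N(I) * N(J)
= 40 * 50
= 2000

2000


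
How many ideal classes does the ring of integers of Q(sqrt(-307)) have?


K = Q(sqrt(-307)). d mod 4 = 1, so D = disc(K) = d = -307
h(K) equals the number of primitive reduced positive-definite forms (a, b, c) = a*x^2 + b*x*y + c*y^2 with b^2 - 4ac = D,
where reduced means |b| <= a <= c, with b >= 0 whenever |b| = a or a = c, and primitive means gcd(a, b, c) = 1.
Reduced forces 3a^2 <= |D| = 307, so 1 <= a <= 10; b must have the parity of D, and c = (b^2 - D)/(4a) must be an integer >= a.
Enumerate a = 1..10, b in [-a, a]:
  a=1: (1, 1, 77)  [1]
  a=2..6: none
  a=7: (7, -1, 11), (7, 1, 11)  [2]
  a=8..10: none
Total reduced forms: 1 + 2 = 3
h = 3

3


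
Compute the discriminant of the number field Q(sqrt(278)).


For K = Q(sqrt(d)) with d squarefree: disc(K) = d if d = 1 mod 4, and disc(K) = 4d if d = 2 or 3 mod 4.
Here d = 278, and d mod 4 = 2.
d = 2 mod 4, not 1 (O_K = Z[sqrt(d)]), so disc(K) = 4d = 4 * (278) = 1112

1112


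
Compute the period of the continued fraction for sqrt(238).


Run the CF algorithm for sqrt(238).
a_0 = floor(sqrt(238)) = 15; set m_0=0, q_0=1.
Recurrence: m' = q*a - m,  q' = (d - m'^2)/q,  a' = floor((a_0 + m')/q').
  step 1: m=15, q=13, a=2
  step 2: m=11, q=9, a=2
  step 3: m=7, q=21, a=1
  step 4: m=14, q=2, a=14
  step 5: m=14, q=21, a=1
  step 6: m=7, q=9, a=2
  step 7: m=11, q=13, a=2
  step 8: m=15, q=1, a=30
a_8 = 2*a_0 = 30, so the period closes here.
sqrt(238) = [15; 2, 2, 1, 14, 1, 2, 2, 30]
Period length = 8

8


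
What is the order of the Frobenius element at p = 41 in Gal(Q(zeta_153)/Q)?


The Frobenius at p in Gal(Q(zeta_n)/Q) = (Z/nZ)* is the class of p, so its order is ord_153(41), the smallest k >= 1 with 41^k = 1 mod 153.
n = 153 = 3^2 * 17, phi(153) = 96; the order divides phi(n).
Divisors of 96: 1, 2, 3, 4, 6, 8, 12, 16, 24, 32, 48, 96
Repeated squaring mod 153: 41^1 = 41, 41^2 = 151, 41^4 = 4, 41^8 = 16, 41^16 = 103, 41^32 = 52, 41^64 = 103
Test divisors in increasing order:
  k=1: 41^1 = 41 mod 153
  k=2: 41^2 = 151 mod 153
  k=3: 41^3 = 151 * 41 = 71 mod 153
  k=4: 41^4 = 4 mod 153
  k=6: 41^6 = 4 * 151 = 145 mod 153
  k=8: 41^8 = 16 mod 153
  k=12: 41^12 = 16 * 4 = 64 mod 153
  k=16: 41^16 = 103 mod 153
  k=24: 41^24 = 103 * 16 = 118 mod 153
  k=32: 41^32 = 52 mod 153
  k=48: 41^48 = 52 * 103 = 1 mod 153  <- first divisor giving 1
Order = 48

48


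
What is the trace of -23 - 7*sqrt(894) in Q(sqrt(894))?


Tr(a + b*sqrt(d)) = (a + b*sqrt(d)) + (a - b*sqrt(d)) = 2a
= 2 * (-23)
= -46

-46


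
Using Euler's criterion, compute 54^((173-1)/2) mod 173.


p = 173 is prime and the exponent is (p-1)/2 = 86, so by Euler's criterion 54^86 = (54/173) = +1 or -1 mod 173.
Compute by square-and-multiply:
  86 = 64 + 16 + 4 + 2 (binary 1010110)
  Repeated squaring mod 173: 54^1 = 54, 54^2 = 148, 54^4 = 106, 54^8 = 164, 54^16 = 81, 54^32 = 160, 54^64 = 169
  54^86 = 54^64 * 54^16 * 54^4 * 54^2 = 169 * 81 * 106 * 148 mod 173
    169 * 81 = 13689 = 22 mod 173
    22 * 106 = 2332 = 83 mod 173
    83 * 148 = 12284 = 1 mod 173
  54^86 = 1 mod 173
Result 1: 54 is a quadratic residue mod 173.
54^86 mod 173 = 1

1


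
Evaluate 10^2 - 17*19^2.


x^2 - d*y^2
= 10^2 - 17*19^2
= 100 - 6137
= -6037

-6037


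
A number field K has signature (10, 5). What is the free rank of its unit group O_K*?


By Dirichlet's unit theorem:
rank = r1 + r2 - 1
= 10 + 5 - 1
= 14

14


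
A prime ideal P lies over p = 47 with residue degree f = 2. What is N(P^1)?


N(P^a) = p^(a*f)
= 47^(1*2)
= 47^2
= 2209

2209


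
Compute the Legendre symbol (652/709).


p = 709 is prime, so compute (652/709) with the reciprocity algorithm (Jacobi-symbol steps: pull out 2s via (2/n), flip via reciprocity, reduce):
  pull out 2: (2/709) = -1  (since 709 mod 8 = 5)
  pull out 2: (2/709) = -1  (since 709 mod 8 = 5)
  reciprocity: (163/709) -> +(709/163)
  reduce: (57/163)
  reciprocity: (57/163) -> +(163/57)
  reduce: (49/57)
  reciprocity: (49/57) -> +(57/49)
  reduce: (8/49)
  pull out 2: (2/49) = +1  (since 49 mod 8 = 1)
  pull out 2: (2/49) = +1  (since 49 mod 8 = 1)
  pull out 2: (2/49) = +1  (since 49 mod 8 = 1)
  (1/49) = 1
Product of signs = 1
(652/709) = 1

1


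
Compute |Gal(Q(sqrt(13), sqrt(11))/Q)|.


The 2 square roots of distinct primes are multiplicatively independent over Q,
so [K:Q] = 2^2 and Gal(K/Q) is isomorphic to (Z/2Z)^2.
|Gal| = 2^2 = 4

4


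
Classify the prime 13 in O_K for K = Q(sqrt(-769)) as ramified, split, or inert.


K = Q(sqrt(-769)). Since d mod 4 = 3, disc(K) = -3076.
Check p | disc: -3076 mod 13 = 5.
p does not divide disc. Compute Legendre symbol (d/p):
11^((13-1)/2) mod 13 = -1
(d/p) = -1, so p is inert: (p) stays prime with e=1, f=2, g=1.
Therefore p is inert.

inert


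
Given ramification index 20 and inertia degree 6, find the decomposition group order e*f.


|D_P| = e * f
= 20 * 6
= 120

120


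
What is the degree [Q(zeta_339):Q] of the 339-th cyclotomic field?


The degree equals Euler's totient phi(339).
339 = 3 * 113
phi(339) = 224

224


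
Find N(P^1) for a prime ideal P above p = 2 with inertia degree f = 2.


N(P^a) = p^(a*f)
= 2^(1*2)
= 2^2
= 4

4


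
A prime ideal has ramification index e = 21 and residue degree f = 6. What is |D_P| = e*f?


|D_P| = e * f
= 21 * 6
= 126

126


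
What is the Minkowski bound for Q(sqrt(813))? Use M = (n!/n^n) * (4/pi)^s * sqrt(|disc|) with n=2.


d = 813, d mod 4 = 1, so disc(K) = d = 813; |disc(K)| = 813
Real quadratic field, so n = 2, s = r2 = 0, r1 = 2
M = (n!/n^n) * (4/pi)^s * sqrt(|disc(K)|) = (2!/2^2) * (4/pi)^0 * sqrt(813)
= 0.5 * 1.000000 * 28.513155
= 14.2566

14.2566


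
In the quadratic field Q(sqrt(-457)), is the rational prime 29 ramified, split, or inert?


K = Q(sqrt(-457)). Since d mod 4 = 3, disc(K) = -1828.
Check p | disc: -1828 mod 29 = 28.
p does not divide disc. Compute Legendre symbol (d/p):
7^((29-1)/2) mod 29 = 1
(d/p) = 1, so p splits: (p) = P*P' with e=1, f=1, g=2.
Therefore p is split.

split


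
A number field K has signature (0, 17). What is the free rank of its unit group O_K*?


By Dirichlet's unit theorem:
rank = r1 + r2 - 1
= 0 + 17 - 1
= 16

16


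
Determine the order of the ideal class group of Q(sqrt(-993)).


K = Q(sqrt(-993)). d mod 4 = 3, so D = disc(K) = 4d = -3972
h(K) equals the number of primitive reduced positive-definite forms (a, b, c) = a*x^2 + b*x*y + c*y^2 with b^2 - 4ac = D,
where reduced means |b| <= a <= c, with b >= 0 whenever |b| = a or a = c, and primitive means gcd(a, b, c) = 1.
Reduced forces 3a^2 <= |D| = 3972, so 1 <= a <= 36; b must have the parity of D, and c = (b^2 - D)/(4a) must be an integer >= a.
Enumerate a = 1..36, b in [-a, a]:
  a=1: (1, 0, 993)  [1]
  a=2: (2, 2, 497)  [1]
  a=3: (3, 0, 331)  [1]
  a=4..5: none
  a=6: (6, 6, 167)  [1]
  a=7: (7, -2, 142), (7, 2, 142)  [2]
  a=8..13: none
  a=14: (14, -2, 71), (14, 2, 71)  [2]
  a=15..20: none
  a=21: (21, -12, 49), (21, 12, 49)  [2]
  a=22..28: none
  a=29: (29, -28, 41), (29, 28, 41)  [2]
  a=30..36: none
Total reduced forms: 1 + 1 + 1 + 1 + 2 + 2 + 2 + 2 = 12
h = 12

12


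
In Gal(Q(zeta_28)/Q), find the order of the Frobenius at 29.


The Frobenius at p in Gal(Q(zeta_n)/Q) = (Z/nZ)* is the class of p, so its order is ord_28(29), the smallest k >= 1 with 29^k = 1 mod 28.
n = 28 = 2^2 * 7, phi(28) = 12; the order divides phi(n).
Divisors of 12: 1, 2, 3, 4, 6, 12
Repeated squaring mod 28: 29^1 = 1, 29^2 = 1, 29^4 = 1, 29^8 = 1
Test divisors in increasing order:
  k=1: 29^1 = 1 mod 28  <- first divisor giving 1
Order = 1

1


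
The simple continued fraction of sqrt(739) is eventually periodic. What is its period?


Run the CF algorithm for sqrt(739).
a_0 = floor(sqrt(739)) = 27; set m_0=0, q_0=1.
Recurrence: m' = q*a - m,  q' = (d - m'^2)/q,  a' = floor((a_0 + m')/q').
  step 1: m=27, q=10, a=5
  step 2: m=23, q=21, a=2
  step 3: m=19, q=18, a=2
  step 4: m=17, q=25, a=1
  step 5: m=8, q=27, a=1
  step 6: m=19, q=14, a=3
  step 7: m=23, q=15, a=3
  step 8: m=22, q=17, a=2
  step 9: m=12, q=35, a=1
  step 10: m=23, q=6, a=8
  step 11: m=25, q=19, a=2
  step 12: m=13, q=30, a=1
  step 13: m=17, q=15, a=2
  step 14: m=13, q=38, a=1
  step 15: m=25, q=3, a=17
  step 16: m=26, q=21, a=2
  step 17: m=16, q=23, a=1
  step 18: m=7, q=30, a=1
  step 19: m=23, q=7, a=7
  step 20: m=26, q=9, a=5
  step 21: m=19, q=42, a=1
  step 22: m=23, q=5, a=10
  step 23: m=27, q=2, a=27
  step 24: m=27, q=5, a=10
  step 25: m=23, q=42, a=1
  step 26: m=19, q=9, a=5
  step 27: m=26, q=7, a=7
  step 28: m=23, q=30, a=1
  step 29: m=7, q=23, a=1
  step 30: m=16, q=21, a=2
  step 31: m=26, q=3, a=17
  step 32: m=25, q=38, a=1
  step 33: m=13, q=15, a=2
  step 34: m=17, q=30, a=1
  step 35: m=13, q=19, a=2
  step 36: m=25, q=6, a=8
  step 37: m=23, q=35, a=1
  step 38: m=12, q=17, a=2
  step 39: m=22, q=15, a=3
  step 40: m=23, q=14, a=3
  step 41: m=19, q=27, a=1
  step 42: m=8, q=25, a=1
  step 43: m=17, q=18, a=2
  step 44: m=19, q=21, a=2
  step 45: m=23, q=10, a=5
  step 46: m=27, q=1, a=54
a_46 = 2*a_0 = 54, so the period closes here.
sqrt(739) = [27; 5, 2, 2, 1, 1, 3, 3, 2, 1, 8, 2, 1, 2, 1, 17, 2, 1, 1, 7, 5, 1, 10, 27, 10, 1, 5, 7, 1, 1, 2, 17, 1, 2, 1, 2, 8, 1, 2, 3, 3, 1, 1, 2, 2, 5, 54]
Period length = 46

46


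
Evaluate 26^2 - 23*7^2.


x^2 - d*y^2
= 26^2 - 23*7^2
= 676 - 1127
= -451

-451


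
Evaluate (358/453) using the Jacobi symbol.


Compute (358/453) via quadratic reciprocity:
  pull out 2: (2/453) = -1  (since 453 mod 8 = 5)
  reciprocity: (179/453) -> +(453/179)
  reduce: (95/179)
  reciprocity: (95/179) -> -(179/95)
  reduce: (84/95)
  pull out 2: (2/95) = +1  (since 95 mod 8 = 7)
  pull out 2: (2/95) = +1  (since 95 mod 8 = 7)
  reciprocity: (21/95) -> +(95/21)
  reduce: (11/21)
  reciprocity: (11/21) -> +(21/11)
  reduce: (10/11)
  pull out 2: (2/11) = -1  (since 11 mod 8 = 3)
  reciprocity: (5/11) -> +(11/5)
  reduce: (1/5)
  (1/5) = 1
Product of signs = -1

-1


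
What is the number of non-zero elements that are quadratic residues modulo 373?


For prime p, the number of non-zero quadratic residues is (p-1)/2.
= (373-1)/2
= 186

186


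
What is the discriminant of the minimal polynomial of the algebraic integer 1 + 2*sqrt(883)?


The element 1 + 2*sqrt(883) has minimal polynomial:
x^2 - 2*x - 3531
Discriminant = (-2)^2 - 4*(-3531)
= 4 + 14124
= 14128

14128


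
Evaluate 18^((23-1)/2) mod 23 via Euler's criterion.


p = 23 is prime and the exponent is (p-1)/2 = 11, so by Euler's criterion 18^11 = (18/23) = +1 or -1 mod 23.
Compute by square-and-multiply:
  11 = 8 + 2 + 1 (binary 1011)
  Repeated squaring mod 23: 18^1 = 18, 18^2 = 2, 18^4 = 4, 18^8 = 16
  18^11 = 18^8 * 18^2 * 18^1 = 16 * 2 * 18 mod 23
    16 * 2 = 32 = 9 mod 23
    9 * 18 = 162 = 1 mod 23
  18^11 = 1 mod 23
Result 1: 18 is a quadratic residue mod 23.
18^11 mod 23 = 1

1


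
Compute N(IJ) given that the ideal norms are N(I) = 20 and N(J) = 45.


N(IJ) = N(I) * N(J)
= 20 * 45
= 900

900


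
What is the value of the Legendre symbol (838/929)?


p = 929 is prime, so compute (838/929) with the reciprocity algorithm (Jacobi-symbol steps: pull out 2s via (2/n), flip via reciprocity, reduce):
  pull out 2: (2/929) = +1  (since 929 mod 8 = 1)
  reciprocity: (419/929) -> +(929/419)
  reduce: (91/419)
  reciprocity: (91/419) -> -(419/91)
  reduce: (55/91)
  reciprocity: (55/91) -> -(91/55)
  reduce: (36/55)
  pull out 2: (2/55) = +1  (since 55 mod 8 = 7)
  pull out 2: (2/55) = +1  (since 55 mod 8 = 7)
  reciprocity: (9/55) -> +(55/9)
  reduce: (1/9)
  (1/9) = 1
Product of signs = 1
(838/929) = 1

1


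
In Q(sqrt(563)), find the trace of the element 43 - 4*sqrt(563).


Tr(a + b*sqrt(d)) = (a + b*sqrt(d)) + (a - b*sqrt(d)) = 2a
= 2 * (43)
= 86

86


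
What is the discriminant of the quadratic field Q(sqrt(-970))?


For K = Q(sqrt(d)) with d squarefree: disc(K) = d if d = 1 mod 4, and disc(K) = 4d if d = 2 or 3 mod 4.
Here d = -970, and d mod 4 = 2.
d = 2 mod 4, not 1 (O_K = Z[sqrt(d)]), so disc(K) = 4d = 4 * (-970) = -3880

-3880


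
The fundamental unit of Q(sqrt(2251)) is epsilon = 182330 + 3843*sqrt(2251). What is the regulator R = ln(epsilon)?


epsilon = 182330 + 3843*sqrt(2251)
= 364660.0000
R = ln(364660.0000)
= 12.8067

12.8067


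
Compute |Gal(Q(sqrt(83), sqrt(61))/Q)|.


The 2 square roots of distinct primes are multiplicatively independent over Q,
so [K:Q] = 2^2 and Gal(K/Q) is isomorphic to (Z/2Z)^2.
|Gal| = 2^2 = 4

4


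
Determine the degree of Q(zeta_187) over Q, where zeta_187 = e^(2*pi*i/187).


The degree equals Euler's totient phi(187).
187 = 11 * 17
phi(187) = 160

160


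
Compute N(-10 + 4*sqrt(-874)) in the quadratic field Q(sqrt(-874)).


N(a + b*sqrt(d)) = a^2 - d*b^2
= (-10)^2 - (-874)*(4)^2
= 100 + 13984
= 14084

14084


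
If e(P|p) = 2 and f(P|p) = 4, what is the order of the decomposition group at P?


|D_P| = e * f
= 2 * 4
= 8

8


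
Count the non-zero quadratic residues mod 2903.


For prime p, the number of non-zero quadratic residues is (p-1)/2.
= (2903-1)/2
= 1451

1451


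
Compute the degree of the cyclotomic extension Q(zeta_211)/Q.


The degree equals Euler's totient phi(211).
211 = 211
phi(211) = 210

210


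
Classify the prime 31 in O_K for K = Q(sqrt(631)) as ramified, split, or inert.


K = Q(sqrt(631)). Since d mod 4 = 3, disc(K) = 2524.
Check p | disc: 2524 mod 31 = 13.
p does not divide disc. Compute Legendre symbol (d/p):
11^((31-1)/2) mod 31 = -1
(d/p) = -1, so p is inert: (p) stays prime with e=1, f=2, g=1.
Therefore p is inert.

inert


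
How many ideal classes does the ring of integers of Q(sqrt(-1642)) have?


K = Q(sqrt(-1642)). d mod 4 = 2, so D = disc(K) = 4d = -6568
h(K) equals the number of primitive reduced positive-definite forms (a, b, c) = a*x^2 + b*x*y + c*y^2 with b^2 - 4ac = D,
where reduced means |b| <= a <= c, with b >= 0 whenever |b| = a or a = c, and primitive means gcd(a, b, c) = 1.
Reduced forces 3a^2 <= |D| = 6568, so 1 <= a <= 46; b must have the parity of D, and c = (b^2 - D)/(4a) must be an integer >= a.
Enumerate a = 1..46, b in [-a, a]:
  a=1: (1, 0, 1642)  [1]
  a=2: (2, 0, 821)  [1]
  a=3..12: none
  a=13: (13, -6, 127), (13, 6, 127)  [2]
  a=14..18: none
  a=19: (19, -14, 89), (19, 14, 89)  [2]
  a=20..25: none
  a=26: (26, -20, 67), (26, 20, 67)  [2]
  a=27..30: none
  a=31: (31, -2, 53), (31, 2, 53)  [2]
  a=32..37: none
  a=38: (38, -24, 47), (38, 24, 47)  [2]
  a=39..40: none
  a=41: (41, -22, 43), (41, 22, 43)  [2]
  a=42..46: none
Total reduced forms: 1 + 1 + 2 + 2 + 2 + 2 + 2 + 2 = 14
h = 14

14


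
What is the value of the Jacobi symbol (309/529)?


Compute (309/529) via quadratic reciprocity:
  reciprocity: (309/529) -> +(529/309)
  reduce: (220/309)
  pull out 2: (2/309) = -1  (since 309 mod 8 = 5)
  pull out 2: (2/309) = -1  (since 309 mod 8 = 5)
  reciprocity: (55/309) -> +(309/55)
  reduce: (34/55)
  pull out 2: (2/55) = +1  (since 55 mod 8 = 7)
  reciprocity: (17/55) -> +(55/17)
  reduce: (4/17)
  pull out 2: (2/17) = +1  (since 17 mod 8 = 1)
  pull out 2: (2/17) = +1  (since 17 mod 8 = 1)
  (1/17) = 1
Product of signs = 1

1


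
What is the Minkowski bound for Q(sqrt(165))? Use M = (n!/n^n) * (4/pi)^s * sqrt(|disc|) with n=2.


d = 165, d mod 4 = 1, so disc(K) = d = 165; |disc(K)| = 165
Real quadratic field, so n = 2, s = r2 = 0, r1 = 2
M = (n!/n^n) * (4/pi)^s * sqrt(|disc(K)|) = (2!/2^2) * (4/pi)^0 * sqrt(165)
= 0.5 * 1.000000 * 12.845233
= 6.4226

6.4226


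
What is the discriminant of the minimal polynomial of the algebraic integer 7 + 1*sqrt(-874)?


The element 7 + 1*sqrt(-874) has minimal polynomial:
x^2 - 14*x + 923
Discriminant = (-14)^2 - 4*(923)
= 196 - 3692
= -3496

-3496


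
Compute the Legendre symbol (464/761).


p = 761 is prime, so compute (464/761) with the reciprocity algorithm (Jacobi-symbol steps: pull out 2s via (2/n), flip via reciprocity, reduce):
  pull out 2: (2/761) = +1  (since 761 mod 8 = 1)
  pull out 2: (2/761) = +1  (since 761 mod 8 = 1)
  pull out 2: (2/761) = +1  (since 761 mod 8 = 1)
  pull out 2: (2/761) = +1  (since 761 mod 8 = 1)
  reciprocity: (29/761) -> +(761/29)
  reduce: (7/29)
  reciprocity: (7/29) -> +(29/7)
  reduce: (1/7)
  (1/7) = 1
Product of signs = 1
(464/761) = 1

1


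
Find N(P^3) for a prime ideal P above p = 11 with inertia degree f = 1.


N(P^a) = p^(a*f)
= 11^(3*1)
= 11^3
= 1331

1331


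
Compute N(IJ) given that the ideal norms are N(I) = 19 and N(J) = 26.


N(IJ) = N(I) * N(J)
= 19 * 26
= 494

494


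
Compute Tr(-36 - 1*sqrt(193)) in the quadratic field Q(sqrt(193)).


Tr(a + b*sqrt(d)) = (a + b*sqrt(d)) + (a - b*sqrt(d)) = 2a
= 2 * (-36)
= -72

-72


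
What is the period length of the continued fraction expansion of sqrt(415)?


Run the CF algorithm for sqrt(415).
a_0 = floor(sqrt(415)) = 20; set m_0=0, q_0=1.
Recurrence: m' = q*a - m,  q' = (d - m'^2)/q,  a' = floor((a_0 + m')/q').
  step 1: m=20, q=15, a=2
  step 2: m=10, q=21, a=1
  step 3: m=11, q=14, a=2
  step 4: m=17, q=9, a=4
  step 5: m=19, q=6, a=6
  step 6: m=17, q=21, a=1
  step 7: m=4, q=19, a=1
  step 8: m=15, q=10, a=3
  step 9: m=15, q=19, a=1
  step 10: m=4, q=21, a=1
  step 11: m=17, q=6, a=6
  step 12: m=19, q=9, a=4
  step 13: m=17, q=14, a=2
  step 14: m=11, q=21, a=1
  step 15: m=10, q=15, a=2
  step 16: m=20, q=1, a=40
a_16 = 2*a_0 = 40, so the period closes here.
sqrt(415) = [20; 2, 1, 2, 4, 6, 1, 1, 3, 1, 1, 6, 4, 2, 1, 2, 40]
Period length = 16

16


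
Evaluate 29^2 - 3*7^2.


x^2 - d*y^2
= 29^2 - 3*7^2
= 841 - 147
= 694

694


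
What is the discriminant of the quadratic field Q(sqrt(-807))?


For K = Q(sqrt(d)) with d squarefree: disc(K) = d if d = 1 mod 4, and disc(K) = 4d if d = 2 or 3 mod 4.
Here d = -807, and d mod 4 = 1.
d = 1 mod 4 (O_K = Z[(1+sqrt(d))/2]), so disc(K) = d = -807

-807


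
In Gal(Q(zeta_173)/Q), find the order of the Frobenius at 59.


The Frobenius at p in Gal(Q(zeta_n)/Q) = (Z/nZ)* is the class of p, so its order is ord_173(59), the smallest k >= 1 with 59^k = 1 mod 173.
n = 173 = 173, phi(173) = 172; the order divides phi(n).
Divisors of 172: 1, 2, 4, 43, 86, 172
Repeated squaring mod 173: 59^1 = 59, 59^2 = 21, 59^4 = 95, 59^8 = 29, 59^16 = 149, 59^32 = 57, 59^64 = 135, 59^128 = 60
Test divisors in increasing order:
  k=1: 59^1 = 59 mod 173
  k=2: 59^2 = 21 mod 173
  k=4: 59^4 = 95 mod 173
  k=43: 59^43 = 57 * 29 * 21 * 59 = 93 mod 173
  k=86: 59^86 = 135 * 149 * 95 * 21 = 172 mod 173
  k=172: 59^172 = 60 * 57 * 29 * 95 = 1 mod 173  <- first divisor giving 1
Order = 172

172


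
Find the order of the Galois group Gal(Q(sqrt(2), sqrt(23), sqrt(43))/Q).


The 3 square roots of distinct primes are multiplicatively independent over Q,
so [K:Q] = 2^3 and Gal(K/Q) is isomorphic to (Z/2Z)^3.
|Gal| = 2^3 = 8

8


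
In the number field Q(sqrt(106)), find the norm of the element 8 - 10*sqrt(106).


N(a + b*sqrt(d)) = a^2 - d*b^2
= (8)^2 - (106)*(-10)^2
= 64 - 10600
= -10536

-10536


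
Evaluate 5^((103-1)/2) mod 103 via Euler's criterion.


p = 103 is prime and the exponent is (p-1)/2 = 51, so by Euler's criterion 5^51 = (5/103) = +1 or -1 mod 103.
Compute by square-and-multiply:
  51 = 32 + 16 + 2 + 1 (binary 110011)
  Repeated squaring mod 103: 5^1 = 5, 5^2 = 25, 5^4 = 7, 5^8 = 49, 5^16 = 32, 5^32 = 97
  5^51 = 5^32 * 5^16 * 5^2 * 5^1 = 97 * 32 * 25 * 5 mod 103
    97 * 32 = 3104 = 14 mod 103
    14 * 25 = 350 = 41 mod 103
    41 * 5 = 205 = 102 mod 103
  5^51 = 102 mod 103
Result 102 = p - 1 = -1 mod 103: 5 is a quadratic non-residue mod 103. As a residue in [0, p-1] the value is 102.
5^51 mod 103 = 102

102


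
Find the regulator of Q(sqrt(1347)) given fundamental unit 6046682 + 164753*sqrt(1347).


epsilon = 6046682 + 164753*sqrt(1347)
= 1.2093e+07
R = ln(1.2093e+07)
= 16.3082

16.3082


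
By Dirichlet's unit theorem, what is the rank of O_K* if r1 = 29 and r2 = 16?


By Dirichlet's unit theorem:
rank = r1 + r2 - 1
= 29 + 16 - 1
= 44

44


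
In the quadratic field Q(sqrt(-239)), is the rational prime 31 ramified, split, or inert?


K = Q(sqrt(-239)). Since d mod 4 = 1, disc(K) = -239.
Check p | disc: -239 mod 31 = 9.
p does not divide disc. Compute Legendre symbol (d/p):
9^((31-1)/2) mod 31 = 1
(d/p) = 1, so p splits: (p) = P*P' with e=1, f=1, g=2.
Therefore p is split.

split


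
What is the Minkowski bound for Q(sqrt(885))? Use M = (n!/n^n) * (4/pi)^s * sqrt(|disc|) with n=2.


d = 885, d mod 4 = 1, so disc(K) = d = 885; |disc(K)| = 885
Real quadratic field, so n = 2, s = r2 = 0, r1 = 2
M = (n!/n^n) * (4/pi)^s * sqrt(|disc(K)|) = (2!/2^2) * (4/pi)^0 * sqrt(885)
= 0.5 * 1.000000 * 29.748950
= 14.8745

14.8745


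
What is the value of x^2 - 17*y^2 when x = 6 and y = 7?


x^2 - d*y^2
= 6^2 - 17*7^2
= 36 - 833
= -797

-797


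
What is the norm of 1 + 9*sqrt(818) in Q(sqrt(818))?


N(a + b*sqrt(d)) = a^2 - d*b^2
= (1)^2 - (818)*(9)^2
= 1 - 66258
= -66257

-66257


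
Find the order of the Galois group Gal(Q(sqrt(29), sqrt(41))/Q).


The 2 square roots of distinct primes are multiplicatively independent over Q,
so [K:Q] = 2^2 and Gal(K/Q) is isomorphic to (Z/2Z)^2.
|Gal| = 2^2 = 4

4


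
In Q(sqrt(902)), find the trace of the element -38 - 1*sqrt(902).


Tr(a + b*sqrt(d)) = (a + b*sqrt(d)) + (a - b*sqrt(d)) = 2a
= 2 * (-38)
= -76

-76


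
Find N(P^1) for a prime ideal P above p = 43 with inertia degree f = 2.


N(P^a) = p^(a*f)
= 43^(1*2)
= 43^2
= 1849

1849


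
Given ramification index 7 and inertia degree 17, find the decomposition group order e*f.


|D_P| = e * f
= 7 * 17
= 119

119


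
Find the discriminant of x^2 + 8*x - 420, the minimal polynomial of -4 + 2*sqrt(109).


The element -4 + 2*sqrt(109) has minimal polynomial:
x^2 + 8*x - 420
Discriminant = (8)^2 - 4*(-420)
= 64 + 1680
= 1744

1744


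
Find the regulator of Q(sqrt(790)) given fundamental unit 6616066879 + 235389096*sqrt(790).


epsilon = 6616066879 + 235389096*sqrt(790)
= 1.3232e+10
R = ln(1.3232e+10)
= 23.3059

23.3059


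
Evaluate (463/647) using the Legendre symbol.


p = 647 is prime, so compute (463/647) with the reciprocity algorithm (Jacobi-symbol steps: pull out 2s via (2/n), flip via reciprocity, reduce):
  reciprocity: (463/647) -> -(647/463)
  reduce: (184/463)
  pull out 2: (2/463) = +1  (since 463 mod 8 = 7)
  pull out 2: (2/463) = +1  (since 463 mod 8 = 7)
  pull out 2: (2/463) = +1  (since 463 mod 8 = 7)
  reciprocity: (23/463) -> -(463/23)
  reduce: (3/23)
  reciprocity: (3/23) -> -(23/3)
  reduce: (2/3)
  pull out 2: (2/3) = -1  (since 3 mod 8 = 3)
  (1/3) = 1
Product of signs = 1
(463/647) = 1

1


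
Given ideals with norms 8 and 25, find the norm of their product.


N(IJ) = N(I) * N(J)
= 8 * 25
= 200

200


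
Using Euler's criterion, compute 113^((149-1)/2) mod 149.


p = 149 is prime and the exponent is (p-1)/2 = 74, so by Euler's criterion 113^74 = (113/149) = +1 or -1 mod 149.
Compute by square-and-multiply:
  74 = 64 + 8 + 2 (binary 1001010)
  Repeated squaring mod 149: 113^1 = 113, 113^2 = 104, 113^4 = 88, 113^8 = 145, 113^16 = 16, 113^32 = 107, 113^64 = 125
  113^74 = 113^64 * 113^8 * 113^2 = 125 * 145 * 104 mod 149
    125 * 145 = 18125 = 96 mod 149
    96 * 104 = 9984 = 1 mod 149
  113^74 = 1 mod 149
Result 1: 113 is a quadratic residue mod 149.
113^74 mod 149 = 1

1


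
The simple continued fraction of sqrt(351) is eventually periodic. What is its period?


Run the CF algorithm for sqrt(351).
a_0 = floor(sqrt(351)) = 18; set m_0=0, q_0=1.
Recurrence: m' = q*a - m,  q' = (d - m'^2)/q,  a' = floor((a_0 + m')/q').
  step 1: m=18, q=27, a=1
  step 2: m=9, q=10, a=2
  step 3: m=11, q=23, a=1
  step 4: m=12, q=9, a=3
  step 5: m=15, q=14, a=2
  step 6: m=13, q=13, a=2
  step 7: m=13, q=14, a=2
  step 8: m=15, q=9, a=3
  step 9: m=12, q=23, a=1
  step 10: m=11, q=10, a=2
  step 11: m=9, q=27, a=1
  step 12: m=18, q=1, a=36
a_12 = 2*a_0 = 36, so the period closes here.
sqrt(351) = [18; 1, 2, 1, 3, 2, 2, 2, 3, 1, 2, 1, 36]
Period length = 12

12


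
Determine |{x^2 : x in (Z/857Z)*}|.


For prime p, the number of non-zero quadratic residues is (p-1)/2.
= (857-1)/2
= 428

428


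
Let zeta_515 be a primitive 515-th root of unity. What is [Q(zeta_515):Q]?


The degree equals Euler's totient phi(515).
515 = 5 * 103
phi(515) = 408

408


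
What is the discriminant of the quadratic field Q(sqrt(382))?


For K = Q(sqrt(d)) with d squarefree: disc(K) = d if d = 1 mod 4, and disc(K) = 4d if d = 2 or 3 mod 4.
Here d = 382, and d mod 4 = 2.
d = 2 mod 4, not 1 (O_K = Z[sqrt(d)]), so disc(K) = 4d = 4 * (382) = 1528

1528


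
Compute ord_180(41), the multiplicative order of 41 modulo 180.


We want ord_180(41), the smallest k >= 1 with 41^k = 1 mod 180.
n = 180 = 2^2 * 3^2 * 5, phi(180) = 48; the order divides phi(n).
Divisors of 48: 1, 2, 3, 4, 6, 8, 12, 16, 24, 48
Repeated squaring mod 180: 41^1 = 41, 41^2 = 61, 41^4 = 121, 41^8 = 61, 41^16 = 121, 41^32 = 61
Test divisors in increasing order:
  k=1: 41^1 = 41 mod 180
  k=2: 41^2 = 61 mod 180
  k=3: 41^3 = 61 * 41 = 161 mod 180
  k=4: 41^4 = 121 mod 180
  k=6: 41^6 = 121 * 61 = 1 mod 180  <- first divisor giving 1
Order = 6

6


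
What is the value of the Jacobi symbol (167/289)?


Compute (167/289) via quadratic reciprocity:
  reciprocity: (167/289) -> +(289/167)
  reduce: (122/167)
  pull out 2: (2/167) = +1  (since 167 mod 8 = 7)
  reciprocity: (61/167) -> +(167/61)
  reduce: (45/61)
  reciprocity: (45/61) -> +(61/45)
  reduce: (16/45)
  pull out 2: (2/45) = -1  (since 45 mod 8 = 5)
  pull out 2: (2/45) = -1  (since 45 mod 8 = 5)
  pull out 2: (2/45) = -1  (since 45 mod 8 = 5)
  pull out 2: (2/45) = -1  (since 45 mod 8 = 5)
  (1/45) = 1
Product of signs = 1

1


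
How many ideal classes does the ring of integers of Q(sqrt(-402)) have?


K = Q(sqrt(-402)). d mod 4 = 2, so D = disc(K) = 4d = -1608
h(K) equals the number of primitive reduced positive-definite forms (a, b, c) = a*x^2 + b*x*y + c*y^2 with b^2 - 4ac = D,
where reduced means |b| <= a <= c, with b >= 0 whenever |b| = a or a = c, and primitive means gcd(a, b, c) = 1.
Reduced forces 3a^2 <= |D| = 1608, so 1 <= a <= 23; b must have the parity of D, and c = (b^2 - D)/(4a) must be an integer >= a.
Enumerate a = 1..23, b in [-a, a]:
  a=1: (1, 0, 402)  [1]
  a=2: (2, 0, 201)  [1]
  a=3: (3, 0, 134)  [1]
  a=4..5: none
  a=6: (6, 0, 67)  [1]
  a=7: (7, -4, 58), (7, 4, 58)  [2]
  a=8..10: none
  a=11: (11, -8, 38), (11, 8, 38)  [2]
  a=12: none
  a=13: (13, -2, 31), (13, 2, 31)  [2]
  a=14: (14, -4, 29), (14, 4, 29)  [2]
  a=15..18: none
  a=19: (19, -8, 22), (19, 8, 22)  [2]
  a=20: none
  a=21: (21, -18, 23), (21, 18, 23)  [2]
  a=22..23: none
Total reduced forms: 1 + 1 + 1 + 1 + 2 + 2 + 2 + 2 + 2 + 2 = 16
h = 16

16


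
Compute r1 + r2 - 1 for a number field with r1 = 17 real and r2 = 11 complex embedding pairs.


By Dirichlet's unit theorem:
rank = r1 + r2 - 1
= 17 + 11 - 1
= 27

27


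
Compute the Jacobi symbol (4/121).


Compute (4/121) via quadratic reciprocity:
  pull out 2: (2/121) = +1  (since 121 mod 8 = 1)
  pull out 2: (2/121) = +1  (since 121 mod 8 = 1)
  (1/121) = 1
Product of signs = 1

1


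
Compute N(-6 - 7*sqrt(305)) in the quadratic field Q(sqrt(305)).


N(a + b*sqrt(d)) = a^2 - d*b^2
= (-6)^2 - (305)*(-7)^2
= 36 - 14945
= -14909

-14909


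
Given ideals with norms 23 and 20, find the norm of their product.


N(IJ) = N(I) * N(J)
= 23 * 20
= 460

460


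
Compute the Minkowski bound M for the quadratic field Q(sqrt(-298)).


d = -298, d mod 4 = 2, so disc(K) = 4d = -1192; |disc(K)| = 1192
Imaginary quadratic field, so n = 2, s = r2 = 1, r1 = 0
M = (n!/n^n) * (4/pi)^s * sqrt(|disc(K)|) = (2!/2^2) * (4/pi)^1 * sqrt(1192)
= 0.5 * 1.273240 * 34.525353
= 21.9795

21.9795


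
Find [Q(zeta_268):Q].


The degree equals Euler's totient phi(268).
268 = 2^2 * 67
phi(268) = 132

132


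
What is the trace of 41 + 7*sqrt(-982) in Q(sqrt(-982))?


Tr(a + b*sqrt(d)) = (a + b*sqrt(d)) + (a - b*sqrt(d)) = 2a
= 2 * (41)
= 82

82


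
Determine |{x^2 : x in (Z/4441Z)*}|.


For prime p, the number of non-zero quadratic residues is (p-1)/2.
= (4441-1)/2
= 2220

2220


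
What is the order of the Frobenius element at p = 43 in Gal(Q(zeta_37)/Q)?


The Frobenius at p in Gal(Q(zeta_n)/Q) = (Z/nZ)* is the class of p, so its order is ord_37(43), the smallest k >= 1 with 43^k = 1 mod 37.
n = 37 = 37, phi(37) = 36; the order divides phi(n).
Divisors of 36: 1, 2, 3, 4, 6, 9, 12, 18, 36
Repeated squaring mod 37: 43^1 = 6, 43^2 = 36, 43^4 = 1, 43^8 = 1, 43^16 = 1, 43^32 = 1
Test divisors in increasing order:
  k=1: 43^1 = 6 mod 37
  k=2: 43^2 = 36 mod 37
  k=3: 43^3 = 36 * 6 = 31 mod 37
  k=4: 43^4 = 1 mod 37  <- first divisor giving 1
Order = 4

4


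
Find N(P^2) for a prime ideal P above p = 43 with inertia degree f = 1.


N(P^a) = p^(a*f)
= 43^(2*1)
= 43^2
= 1849

1849


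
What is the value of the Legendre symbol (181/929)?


p = 929 is prime, so compute (181/929) with the reciprocity algorithm (Jacobi-symbol steps: pull out 2s via (2/n), flip via reciprocity, reduce):
  reciprocity: (181/929) -> +(929/181)
  reduce: (24/181)
  pull out 2: (2/181) = -1  (since 181 mod 8 = 5)
  pull out 2: (2/181) = -1  (since 181 mod 8 = 5)
  pull out 2: (2/181) = -1  (since 181 mod 8 = 5)
  reciprocity: (3/181) -> +(181/3)
  reduce: (1/3)
  (1/3) = 1
Product of signs = -1
(181/929) = -1

-1


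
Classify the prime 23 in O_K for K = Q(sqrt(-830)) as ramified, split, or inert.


K = Q(sqrt(-830)). Since d mod 4 = 2, disc(K) = -3320.
Check p | disc: -3320 mod 23 = 15.
p does not divide disc. Compute Legendre symbol (d/p):
21^((23-1)/2) mod 23 = -1
(d/p) = -1, so p is inert: (p) stays prime with e=1, f=2, g=1.
Therefore p is inert.

inert


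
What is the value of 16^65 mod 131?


p = 131 is prime and the exponent is (p-1)/2 = 65, so by Euler's criterion 16^65 = (16/131) = +1 or -1 mod 131.
Compute by square-and-multiply:
  65 = 64 + 1 (binary 1000001)
  Repeated squaring mod 131: 16^1 = 16, 16^2 = 125, 16^4 = 36, 16^8 = 117, 16^16 = 65, 16^32 = 33, 16^64 = 41
  16^65 = 16^64 * 16^1 = 41 * 16 mod 131
    41 * 16 = 656 = 1 mod 131
  16^65 = 1 mod 131
Result 1: 16 is a quadratic residue mod 131.
16^65 mod 131 = 1

1


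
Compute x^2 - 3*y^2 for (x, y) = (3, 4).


x^2 - d*y^2
= 3^2 - 3*4^2
= 9 - 48
= -39

-39


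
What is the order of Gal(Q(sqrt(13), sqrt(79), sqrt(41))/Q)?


The 3 square roots of distinct primes are multiplicatively independent over Q,
so [K:Q] = 2^3 and Gal(K/Q) is isomorphic to (Z/2Z)^3.
|Gal| = 2^3 = 8

8


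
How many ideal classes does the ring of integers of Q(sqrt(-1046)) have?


K = Q(sqrt(-1046)). d mod 4 = 2, so D = disc(K) = 4d = -4184
h(K) equals the number of primitive reduced positive-definite forms (a, b, c) = a*x^2 + b*x*y + c*y^2 with b^2 - 4ac = D,
where reduced means |b| <= a <= c, with b >= 0 whenever |b| = a or a = c, and primitive means gcd(a, b, c) = 1.
Reduced forces 3a^2 <= |D| = 4184, so 1 <= a <= 37; b must have the parity of D, and c = (b^2 - D)/(4a) must be an integer >= a.
Enumerate a = 1..37, b in [-a, a]:
  a=1: (1, 0, 1046)  [1]
  a=2: (2, 0, 523)  [1]
  a=3: (3, -2, 349), (3, 2, 349)  [2]
  a=4: none
  a=5: (5, -4, 210), (5, 4, 210)  [2]
  a=6: (6, -4, 175), (6, 4, 175)  [2]
  a=7: (7, -4, 150), (7, 4, 150)  [2]
  a=8: none
  a=9: (9, -8, 118), (9, 8, 118)  [2]
  a=10: (10, -4, 105), (10, 4, 105)  [2]
  a=11..13: none
  a=14: (14, -4, 75), (14, 4, 75)  [2]
  a=15: (15, -14, 73), (15, -4, 70), (15, 4, 70), (15, 14, 73)  [4]
  a=16: none
  a=17: (17, -10, 63), (17, 10, 63)  [2]
  a=18: (18, -8, 59), (18, 8, 59)  [2]
  a=19..20: none
  a=21: (21, -10, 51), (21, -4, 50), (21, 4, 50), (21, 10, 51)  [4]
  a=22: none
  a=23: (23, -18, 49), (23, 18, 49)  [2]
  a=24: none
  a=25: (25, -4, 42), (25, 4, 42)  [2]
  a=26: none
  a=27: (27, -26, 45), (27, 26, 45)  [2]
  a=28..29: none
  a=30: (30, -16, 37), (30, -4, 35), (30, 4, 35), (30, 16, 37)  [4]
  a=31: (31, -30, 41), (31, 30, 41)  [2]
  a=32..33: none
  a=34: (34, -24, 35), (34, 24, 35)  [2]
  a=35..37: none
Total reduced forms: 1 + 1 + 2 + 2 + 2 + 2 + 2 + 2 + 2 + 4 + 2 + 2 + 4 + 2 + 2 + 2 + 4 + 2 + 2 = 42
h = 42

42


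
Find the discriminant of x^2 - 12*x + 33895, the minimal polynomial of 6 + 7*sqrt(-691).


The element 6 + 7*sqrt(-691) has minimal polynomial:
x^2 - 12*x + 33895
Discriminant = (-12)^2 - 4*(33895)
= 144 - 135580
= -135436

-135436


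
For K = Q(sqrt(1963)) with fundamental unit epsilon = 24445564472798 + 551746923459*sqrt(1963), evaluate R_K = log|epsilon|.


epsilon = 24445564472798 + 551746923459*sqrt(1963)
= 4.8891e+13
R = ln(4.8891e+13)
= 31.5206

31.5206


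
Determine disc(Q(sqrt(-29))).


For K = Q(sqrt(d)) with d squarefree: disc(K) = d if d = 1 mod 4, and disc(K) = 4d if d = 2 or 3 mod 4.
Here d = -29, and d mod 4 = 3.
d = 3 mod 4, not 1 (O_K = Z[sqrt(d)]), so disc(K) = 4d = 4 * (-29) = -116

-116


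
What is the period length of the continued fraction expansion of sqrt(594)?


Run the CF algorithm for sqrt(594).
a_0 = floor(sqrt(594)) = 24; set m_0=0, q_0=1.
Recurrence: m' = q*a - m,  q' = (d - m'^2)/q,  a' = floor((a_0 + m')/q').
  step 1: m=24, q=18, a=2
  step 2: m=12, q=25, a=1
  step 3: m=13, q=17, a=2
  step 4: m=21, q=9, a=5
  step 5: m=24, q=2, a=24
  step 6: m=24, q=9, a=5
  step 7: m=21, q=17, a=2
  step 8: m=13, q=25, a=1
  step 9: m=12, q=18, a=2
  step 10: m=24, q=1, a=48
a_10 = 2*a_0 = 48, so the period closes here.
sqrt(594) = [24; 2, 1, 2, 5, 24, 5, 2, 1, 2, 48]
Period length = 10

10
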